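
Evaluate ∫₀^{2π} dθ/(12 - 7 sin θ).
Call the integral J. The integrand is 2π-periodic and we integrate over a full period, so shifting θ does not change the value (θ → θ + π/2 turns sin θ into cos θ; θ → θ + π flips the sign of the trig term). Hence
  J = ∫₀^{2π} dθ/(12 + 7 cos θ).
Put z = e^{iθ}: then cos θ = (z + 1/z)/2, dθ = dz/(iz), and z runs once counterclockwise around |z| = 1:
  J = ∮_{|z|=1} 1/(12 + 7*(z + 1/z)/2) · dz/(iz) = (2/i) ∮_{|z|=1} dz/(7*z^2 + 24*z + 7).
The roots of 7*z^2 + 24*z + 7 are z = (-12 ± sqrt(12^2 - 7^2))/7, with sqrt(95) = sqrt(95); their product is 1, so only z₊ = -12/7 + sqrt(95)/7 lies inside the unit circle (z₋ = -12/7 - sqrt(95)/7 lies outside).
z₊ is a simple zero of q(z) = 7*z^2 + 24*z + 7, so Res(1/q, z₊) = 1/q'(z₊) with q'(z) = 14*z + 24; and q'(z₊) = 7*(z₊ - z₋) = 2*sqrt(95).
Therefore J = (2/i) · 2πi · 1/(2*sqrt(95)) = 2*pi/(sqrt(95)) = 2*sqrt(95)*pi/95

Final answer: 2*sqrt(95)*pi/95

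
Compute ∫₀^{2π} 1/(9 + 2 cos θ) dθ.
2*sqrt(77)*pi/77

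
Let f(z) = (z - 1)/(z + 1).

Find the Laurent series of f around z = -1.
Put w = z - (-1), i.e. z = w - 1. The denominator is w, so it suffices to rewrite the numerator in powers of w.

P(z) = z - 1
P(w - 1) = -2 + w

Dividing each term by w:
  f = -2/w + 1

Substituting back w = z + 1:
  f(z) = -2/(z + 1) + 1

The series is finite because the numerator is a polynomial; the negative powers form the principal part, and the coefficient of 1/(z + 1) gives Res(f, -1) = -2.

Final answer: -2/(z + 1) + 1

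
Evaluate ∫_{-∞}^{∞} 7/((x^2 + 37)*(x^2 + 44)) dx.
Let f(z) = 7/((z^2 + 37)*(z^2 + 44)). The denominator has no real zeros and deg Q - deg P = 4 ≥ 2, so the integral of f over the upper semicircle |z| = R tends to 0 as R → ∞. Closing the contour in the upper half-plane,
  ∫_{-∞}^{∞} f(x) dx = 2πi · Σ Res(f, z_k)  over the poles with Im z_k > 0.

Zeros of the denominator: z^2 + 37 = 0 gives z = ±sqrt(37)*I; z^2 + 44 = 0 gives z = ±2*sqrt(11)*I.
Upper half-plane: z = 2*sqrt(11)*I, z = sqrt(37)*I (simple).

Each pole is a simple zero of Q(z) = z^4 + 81*z^2 + 1628, so Res(f, z₀) = P(z₀)/Q'(z₀) with P(z) = 7, Q'(z) = 4*z^3 + 162*z:
  Res(f, 2*sqrt(11)*I) = (7)/(-28*sqrt(11)*I) = sqrt(11)*I/44
  Res(f, sqrt(37)*I) = (7)/(14*sqrt(37)*I) = -sqrt(37)*I/74

Sum of residues: I*(-sqrt(37)/74 + sqrt(11)/44)
∫_{-∞}^{∞} f(x) dx = 2πi · (I*(-sqrt(37)/74 + sqrt(11)/44)) = pi*(-37*sqrt(11) + 22*sqrt(37))/814

Final answer: pi*(-37*sqrt(11) + 22*sqrt(37))/814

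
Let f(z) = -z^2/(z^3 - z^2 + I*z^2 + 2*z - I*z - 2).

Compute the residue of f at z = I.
Write f(z) = P(z)/Q(z) with P(z) = -z^2 and Q(z) = z^3 - z^2 + I*z^2 + 2*z - I*z - 2.
The denominator factors as Q(z) = (z - I)*(z + 2*I)*(z - 1), so z = I is a simple zero of Q and P is analytic there; z = I is therefore a simple pole and
  Res(f, z₀) = P(z₀)/Q'(z₀).

Q'(z) = 3*z^2 - 2*z + 2*I*z + 2 - I, so Q'(I) = -3 - 3*I.
P(I) = 1.

Res(f, I) = (1)/(-3 - 3*I) = -1/6 + I/6

Final answer: -1/6 + I/6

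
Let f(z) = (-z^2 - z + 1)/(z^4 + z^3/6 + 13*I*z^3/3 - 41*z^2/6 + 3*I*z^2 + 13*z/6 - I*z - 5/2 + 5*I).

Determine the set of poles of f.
The singularities of f are the zeros of the denominator. Factoring,
  z^4 + z^3/6 + 13*I*z^3/3 - 41*z^2/6 + 3*I*z^2 + 13*z/6 - I*z - 5/2 + 5*I = (z - 3/2 + 3*I)*(z + I)*(z + 2 + I)*(z - 1/3 - 2*I/3)
so the candidates are z = 3/2 - 3*I, z = -I, z = -2 - I, z = 1/3 + 2*I/3.

Check the numerator P(z) = -z^2 - z + 1 at each one:
  P(3/2 - 3*I) = 25/4 + 12*I ≠ 0, so z = 3/2 - 3*I is a (simple) pole.
  P(-I) = 2 + I ≠ 0, so z = -I is a (simple) pole.
  P(-2 - I) = -3*I ≠ 0, so z = -2 - I is a (simple) pole.
  P(1/3 + 2*I/3) = 1 - 10*I/9 ≠ 0, so z = 1/3 + 2*I/3 is a (simple) pole.

Poles of f: {-2 - I, -I, 1/3 + 2*I/3, 3/2 - 3*I}

Final answer: {-2 - I, -I, 1/3 + 2*I/3, 3/2 - 3*I}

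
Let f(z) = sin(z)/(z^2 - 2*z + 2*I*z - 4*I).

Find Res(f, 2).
Write f(z) = P(z)/Q(z) with P(z) = sin(z) and Q(z) = z^2 - 2*z + 2*I*z - 4*I.
The denominator factors as Q(z) = (z - 2)*(z + 2*I), so z = 2 is a simple zero of Q and P is analytic there; z = 2 is therefore a simple pole and
  Res(f, z₀) = P(z₀)/Q'(z₀).

Q'(z) = 2*z - 2 + 2*I, so Q'(2) = 2 + 2*I.
P(2) = sin(2).

Res(f, 2) = (sin(2))/(2 + 2*I) = (1/4 - I/4)*sin(2)

Final answer: (1/4 - I/4)*sin(2)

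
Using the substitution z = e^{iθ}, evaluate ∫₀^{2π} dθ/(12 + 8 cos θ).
Let J = ∫₀^{2π} dθ/(12 + 8 cos θ).
Put z = e^{iθ}: then cos θ = (z + 1/z)/2, dθ = dz/(iz), and z runs once counterclockwise around |z| = 1:
  J = ∮_{|z|=1} 1/(12 + 8*(z + 1/z)/2) · dz/(iz) = (2/i) ∮_{|z|=1} dz/(8*z^2 + 24*z + 8).
The roots of 8*z^2 + 24*z + 8 are z = (-12 ± sqrt(12^2 - 8^2))/8, with sqrt(80) = 4*sqrt(5); their product is 1, so only z₊ = -3/2 + sqrt(5)/2 lies inside the unit circle (z₋ = -3/2 - sqrt(5)/2 lies outside).
z₊ is a simple zero of q(z) = 8*z^2 + 24*z + 8, so Res(1/q, z₊) = 1/q'(z₊) with q'(z) = 16*z + 24; and q'(z₊) = 8*(z₊ - z₋) = 8*sqrt(5).
Therefore J = (2/i) · 2πi · 1/(8*sqrt(5)) = 2*pi/(4*sqrt(5)) = sqrt(5)*pi/10

Final answer: sqrt(5)*pi/10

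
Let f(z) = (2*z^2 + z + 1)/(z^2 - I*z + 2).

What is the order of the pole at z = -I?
Factor the denominator:
  z^2 - I*z + 2 = (z + I)*(z - 2*I)

The numerator P(z) = 2*z^2 + z + 1 has P(-I) = -1 - I ≠ 0, so no factor of (z + I) cancels.
Near z = -I we can therefore write f(z) = g(z)/(z + I) with g analytic at -I and g(-I) ≠ 0 (g is the numerator divided by the remaining denominator factors).

Hence z = -I is a pole of order 1.

Final answer: 1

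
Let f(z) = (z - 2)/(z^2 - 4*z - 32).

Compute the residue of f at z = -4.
Write f(z) = P(z)/Q(z) with P(z) = z - 2 and Q(z) = z^2 - 4*z - 32.
The denominator factors as Q(z) = (z - 8)*(z + 4), so z = -4 is a simple zero of Q and P is analytic there; z = -4 is therefore a simple pole and
  Res(f, z₀) = P(z₀)/Q'(z₀).

Q'(z) = 2*z - 4, so Q'(-4) = -12.
P(-4) = -6.

Res(f, -4) = (-6)/(-12) = 1/2

Final answer: 1/2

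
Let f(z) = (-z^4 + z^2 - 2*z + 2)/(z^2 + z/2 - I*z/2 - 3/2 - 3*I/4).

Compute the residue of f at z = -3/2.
Write f(z) = P(z)/Q(z) with P(z) = -z^4 + z^2 - 2*z + 2 and Q(z) = z^2 + z/2 - I*z/2 - 3/2 - 3*I/4.
The denominator factors as Q(z) = (z + 3/2)*(z - 1 - I/2), so z = -3/2 is a simple zero of Q and P is analytic there; z = -3/2 is therefore a simple pole and
  Res(f, z₀) = P(z₀)/Q'(z₀).

Q'(z) = 2*z + 1/2 - I/2, so Q'(-3/2) = -5/2 - I/2.
P(-3/2) = 35/16.

Res(f, -3/2) = (35/16)/(-5/2 - I/2) = -175/208 + 35*I/208

Final answer: -175/208 + 35*I/208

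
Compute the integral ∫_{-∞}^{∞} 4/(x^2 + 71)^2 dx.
2*sqrt(71)*pi/5041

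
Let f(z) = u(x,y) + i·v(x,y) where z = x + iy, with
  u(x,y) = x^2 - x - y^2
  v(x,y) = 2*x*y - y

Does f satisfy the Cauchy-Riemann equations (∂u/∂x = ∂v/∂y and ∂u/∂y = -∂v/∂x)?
∂u/∂x = 2*x - 1
∂v/∂y = 2*x - 1
∂u/∂y = -2*y
∂v/∂x = 2*y
∂u/∂x = ∂v/∂y and ∂u/∂y = -∂v/∂x hold identically; f is analytic.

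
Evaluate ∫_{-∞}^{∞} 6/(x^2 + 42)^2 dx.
Let f(z) = 6/(z^2 + 42)^2. The denominator has no real zeros and deg Q - deg P = 4 ≥ 2, so the integral of f over the upper semicircle |z| = R tends to 0 as R → ∞. Closing the contour in the upper half-plane,
  ∫_{-∞}^{∞} f(x) dx = 2πi · Σ Res(f, z_k)  over the poles with Im z_k > 0.

Zeros of the denominator: z^2 + 42 = 0 gives z = ±sqrt(42)*I.
Upper half-plane: z = sqrt(42)*I (a pole of order 2).

Write f(z) = g(z)/(z - sqrt(42)*I)^2 with g(z) = 6/(z + sqrt(42)*I)^2. For a double pole, Res(f, z₀) = g'(z₀):
  g'(z) = -12/(z + sqrt(42)*I)^3
  Res(f, sqrt(42)*I) = g'(sqrt(42)*I) = -sqrt(42)*I/1176

∫_{-∞}^{∞} f(x) dx = 2πi · (-sqrt(42)*I/1176) = sqrt(42)*pi/588

Final answer: sqrt(42)*pi/588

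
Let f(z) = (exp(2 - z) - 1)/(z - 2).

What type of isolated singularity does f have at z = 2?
Let u = z - 2. The exponent is 2 - z = -u, so
  f = (e^(-u) - 1)/u = ((-u) + (-u)^2/2 + (-u)^3/6 + ...)/u = -1 + (1/2)*u + (-1/6)*u^2 + ...
The Laurent expansion about u = 0 has no negative powers; equivalently lim_{z→2} f(z) = -1 exists and is finite.
So the singularity is removable.

Final answer: removable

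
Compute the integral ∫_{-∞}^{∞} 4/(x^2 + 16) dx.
Let f(z) = 4/(z^2 + 16). The denominator has no real zeros and deg Q - deg P = 2 ≥ 2, so the integral of f over the upper semicircle |z| = R tends to 0 as R → ∞. Closing the contour in the upper half-plane,
  ∫_{-∞}^{∞} f(x) dx = 2πi · Σ Res(f, z_k)  over the poles with Im z_k > 0.

Zeros of the denominator: z^2 + 16 = 0 gives z = ±4*I.
Upper half-plane: z = 4*I (simple).

Each pole is a simple zero of Q(z) = z^2 + 16, so Res(f, z₀) = P(z₀)/Q'(z₀) with P(z) = 4, Q'(z) = 2*z:
  Res(f, 4*I) = (4)/(8*I) = -I/2

∫_{-∞}^{∞} f(x) dx = 2πi · (-I/2) = pi

Final answer: pi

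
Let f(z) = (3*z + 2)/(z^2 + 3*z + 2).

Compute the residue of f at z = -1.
-1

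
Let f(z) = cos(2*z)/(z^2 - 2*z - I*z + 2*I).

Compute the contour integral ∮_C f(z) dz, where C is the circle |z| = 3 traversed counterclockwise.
By the residue theorem, ∮_C f(z) dz = 2πi · (sum of the residues of f at the poles inside |z| = 3).

The denominator factors as (z - I)*(z - 2), so the singularities of f are simple poles at z = I, z = 2.
  |I|² = 1 < 9 = 3², so this pole is inside the contour.
  |2|² = 4 < 9 = 3², so this pole is inside the contour.

With P(z) = cos(2*z) and Q(z) = z^2 - 2*z - I*z + 2*I, each pole is simple, so Res(f, z₀) = P(z₀)/Q'(z₀) with Q'(z) = 2*z - 2 - I.
  Res(f, I) = P(I)/Q'(I) = (cosh(2))/(-2 + I) = (-2/5 - I/5)*cosh(2)
  Res(f, 2) = P(2)/Q'(2) = (cos(4))/(2 - I) = (2/5 + I/5)*cos(4)

Sum of residues inside C: (-2/5 - I/5)*cosh(2) + (2/5 + I/5)*cos(4)
∮_C f(z) dz = 2πi · ((-2/5 - I/5)*cosh(2) + (2/5 + I/5)*cos(4)) = pi*(2/5 - 4*I/5)*cosh(2) + pi*(-2/5 + 4*I/5)*cos(4)

Final answer: pi*(2/5 - 4*I/5)*cosh(2) + pi*(-2/5 + 4*I/5)*cos(4)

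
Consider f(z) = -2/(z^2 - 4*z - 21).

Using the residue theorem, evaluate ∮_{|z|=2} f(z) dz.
By the residue theorem, ∮_C f(z) dz = 2πi · (sum of the residues of f at the poles inside |z| = 2).

The denominator factors as (z - 7)*(z + 3), so the singularities of f are simple poles at z = 7, z = -3.
  |7|² = 49 > 4 = 2², so this pole is outside the contour.
  |-3|² = 9 > 4 = 2², so this pole is outside the contour.

No pole lies inside the contour, so f is analytic on and inside C and the integral is 0 (Cauchy's theorem).

Final answer: 0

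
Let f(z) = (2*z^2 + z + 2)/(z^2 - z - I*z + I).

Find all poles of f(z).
The singularities of f are the zeros of the denominator. Factoring,
  z^2 - z - I*z + I = (z - I)*(z - 1)
so the candidates are z = I, z = 1.

Check the numerator P(z) = 2*z^2 + z + 2 at each one:
  P(I) = I ≠ 0, so z = I is a (simple) pole.
  P(1) = 5 ≠ 0, so z = 1 is a (simple) pole.

Poles of f: {I, 1}

Final answer: {I, 1}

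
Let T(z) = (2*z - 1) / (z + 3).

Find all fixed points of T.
T(z) = z means 2*z - 1 = z*(z + 3), i.e.
  z^2 + z + 1 = 0.
Discriminant: (1)^2 - 4*(1)*(1) = -3, so the roots are complex conjugates.
  z = (-1 ± I*sqrt(3))/(2*(1))
Fixed points: {-1/2 - sqrt(3)*I/2, -1/2 + sqrt(3)*I/2}

Final answer: {-1/2 - sqrt(3)*I/2, -1/2 + sqrt(3)*I/2}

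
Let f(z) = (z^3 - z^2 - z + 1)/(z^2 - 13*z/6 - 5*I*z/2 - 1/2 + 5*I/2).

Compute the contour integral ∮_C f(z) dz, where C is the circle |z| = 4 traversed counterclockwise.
pi*(-35/3 - 76*I/9)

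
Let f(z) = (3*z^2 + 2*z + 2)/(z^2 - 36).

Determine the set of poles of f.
{-6, 6}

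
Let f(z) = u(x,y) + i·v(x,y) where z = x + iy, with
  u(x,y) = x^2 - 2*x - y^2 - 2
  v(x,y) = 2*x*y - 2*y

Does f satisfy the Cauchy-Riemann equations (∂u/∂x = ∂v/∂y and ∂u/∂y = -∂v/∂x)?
∂u/∂x = 2*x - 2
∂v/∂y = 2*x - 2
∂u/∂y = -2*y
∂v/∂x = 2*y
∂u/∂x = ∂v/∂y and ∂u/∂y = -∂v/∂x hold identically; f is analytic.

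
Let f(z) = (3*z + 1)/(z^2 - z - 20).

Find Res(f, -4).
Write f(z) = P(z)/Q(z) with P(z) = 3*z + 1 and Q(z) = z^2 - z - 20.
The denominator factors as Q(z) = (z - 5)*(z + 4), so z = -4 is a simple zero of Q and P is analytic there; z = -4 is therefore a simple pole and
  Res(f, z₀) = P(z₀)/Q'(z₀).

Q'(z) = 2*z - 1, so Q'(-4) = -9.
P(-4) = -11.

Res(f, -4) = (-11)/(-9) = 11/9

Final answer: 11/9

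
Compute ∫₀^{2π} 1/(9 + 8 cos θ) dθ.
Let J = ∫₀^{2π} dθ/(9 + 8 cos θ).
Put z = e^{iθ}: then cos θ = (z + 1/z)/2, dθ = dz/(iz), and z runs once counterclockwise around |z| = 1:
  J = ∮_{|z|=1} 1/(9 + 8*(z + 1/z)/2) · dz/(iz) = (2/i) ∮_{|z|=1} dz/(8*z^2 + 18*z + 8).
The roots of 8*z^2 + 18*z + 8 are z = (-9 ± sqrt(9^2 - 8^2))/8, with sqrt(17) = sqrt(17); their product is 1, so only z₊ = -9/8 + sqrt(17)/8 lies inside the unit circle (z₋ = -9/8 - sqrt(17)/8 lies outside).
z₊ is a simple zero of q(z) = 8*z^2 + 18*z + 8, so Res(1/q, z₊) = 1/q'(z₊) with q'(z) = 16*z + 18; and q'(z₊) = 8*(z₊ - z₋) = 2*sqrt(17).
Therefore J = (2/i) · 2πi · 1/(2*sqrt(17)) = 2*pi/(sqrt(17)) = 2*sqrt(17)*pi/17

Final answer: 2*sqrt(17)*pi/17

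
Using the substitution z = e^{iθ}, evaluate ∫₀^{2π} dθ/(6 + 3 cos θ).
Let J = ∫₀^{2π} dθ/(6 + 3 cos θ).
Put z = e^{iθ}: then cos θ = (z + 1/z)/2, dθ = dz/(iz), and z runs once counterclockwise around |z| = 1:
  J = ∮_{|z|=1} 1/(6 + 3*(z + 1/z)/2) · dz/(iz) = (2/i) ∮_{|z|=1} dz/(3*z^2 + 12*z + 3).
The roots of 3*z^2 + 12*z + 3 are z = (-6 ± sqrt(6^2 - 3^2))/3, with sqrt(27) = 3*sqrt(3); their product is 1, so only z₊ = -2 + sqrt(3) lies inside the unit circle (z₋ = -2 - sqrt(3) lies outside).
z₊ is a simple zero of q(z) = 3*z^2 + 12*z + 3, so Res(1/q, z₊) = 1/q'(z₊) with q'(z) = 6*z + 12; and q'(z₊) = 3*(z₊ - z₋) = 6*sqrt(3).
Therefore J = (2/i) · 2πi · 1/(6*sqrt(3)) = 2*pi/(3*sqrt(3)) = 2*sqrt(3)*pi/9

Final answer: 2*sqrt(3)*pi/9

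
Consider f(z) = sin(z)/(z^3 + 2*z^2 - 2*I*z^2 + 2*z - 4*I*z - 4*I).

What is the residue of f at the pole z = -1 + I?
(-1/4 - I/4)*sin(1 - I)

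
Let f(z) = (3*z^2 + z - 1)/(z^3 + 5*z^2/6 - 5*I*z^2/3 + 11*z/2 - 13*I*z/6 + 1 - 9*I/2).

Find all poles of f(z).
The singularities of f are the zeros of the denominator. Factoring,
  z^3 + 5*z^2/6 - 5*I*z^2/3 + 11*z/2 - 13*I*z/6 + 1 - 9*I/2 = (z + 1/2 + 2*I)*(z + 1/3 - 2*I/3)*(z - 3*I)
so the candidates are z = -1/2 - 2*I, z = -1/3 + 2*I/3, z = 3*I.

Check the numerator P(z) = 3*z^2 + z - 1 at each one:
  P(-1/2 - 2*I) = -51/4 + 4*I ≠ 0, so z = -1/2 - 2*I is a (simple) pole.
  P(-1/3 + 2*I/3) = -7/3 - 2*I/3 ≠ 0, so z = -1/3 + 2*I/3 is a (simple) pole.
  P(3*I) = -28 + 3*I ≠ 0, so z = 3*I is a (simple) pole.

Poles of f: {-1/2 - 2*I, -1/3 + 2*I/3, 3*I}

Final answer: {-1/2 - 2*I, -1/3 + 2*I/3, 3*I}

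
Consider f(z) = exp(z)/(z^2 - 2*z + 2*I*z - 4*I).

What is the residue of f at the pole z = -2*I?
Write f(z) = P(z)/Q(z) with P(z) = exp(z) and Q(z) = z^2 - 2*z + 2*I*z - 4*I.
The denominator factors as Q(z) = (z - 2)*(z + 2*I), so z = -2*I is a simple zero of Q and P is analytic there; z = -2*I is therefore a simple pole and
  Res(f, z₀) = P(z₀)/Q'(z₀).

Q'(z) = 2*z - 2 + 2*I, so Q'(-2*I) = -2 - 2*I.
P(-2*I) = exp(-2*I).

Res(f, -2*I) = (exp(-2*I))/(-2 - 2*I) = (-1/4 + I/4)*exp(-2*I)

Final answer: (-1/4 + I/4)*exp(-2*I)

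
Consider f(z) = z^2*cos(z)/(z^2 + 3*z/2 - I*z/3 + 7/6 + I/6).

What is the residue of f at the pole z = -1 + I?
Write f(z) = P(z)/Q(z) with P(z) = z^2*cos(z) and Q(z) = z^2 + 3*z/2 - I*z/3 + 7/6 + I/6.
The denominator factors as Q(z) = (z + 1/2 + 2*I/3)*(z + 1 - I), so z = -1 + I is a simple zero of Q and P is analytic there; z = -1 + I is therefore a simple pole and
  Res(f, z₀) = P(z₀)/Q'(z₀).

Q'(z) = 2*z + 3/2 - I/3, so Q'(-1 + I) = -1/2 + 5*I/3.
P(-1 + I) = -2*I*cos(1 - I).

Res(f, -1 + I) = (-2*I*cos(1 - I))/(-1/2 + 5*I/3) = (-120/109 + 36*I/109)*cos(1 - I)

Final answer: (-120/109 + 36*I/109)*cos(1 - I)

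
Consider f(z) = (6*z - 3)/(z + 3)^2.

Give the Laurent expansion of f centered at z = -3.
Put w = z - (-3), i.e. z = w - 3. The denominator is w^2, so it suffices to rewrite the numerator in powers of w.

P(z) = 6*z - 3
P(w - 3) = -21 + 6*w

Dividing each term by w^2:
  f = -21/w^2 + 6/w

Substituting back w = z + 3:
  f(z) = -21/(z + 3)^2 + 6/(z + 3)

The series is finite because the numerator is a polynomial; the negative powers form the principal part, and the coefficient of 1/(z + 3) gives Res(f, -3) = 6.

Final answer: -21/(z + 3)^2 + 6/(z + 3)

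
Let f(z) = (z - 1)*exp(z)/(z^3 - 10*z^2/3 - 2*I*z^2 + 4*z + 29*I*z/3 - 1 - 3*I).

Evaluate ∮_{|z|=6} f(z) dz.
By the residue theorem, ∮_C f(z) dz = 2πi · (sum of the residues of f at the poles inside |z| = 6).

The denominator factors as (z - 3*I)*(z - 3 + I)*(z - 1/3), so the singularities of f are simple poles at z = 3*I, z = 3 - I, z = 1/3.
  |3*I|² = 9 < 36 = 6², so this pole is inside the contour.
  |3 - I|² = 10 < 36 = 6², so this pole is inside the contour.
  |1/3|² = 1/9 < 36 = 6², so this pole is inside the contour.

With P(z) = (z - 1)*exp(z) and Q(z) = z^3 - 10*z^2/3 - 2*I*z^2 + 4*z + 29*I*z/3 - 1 - 3*I, each pole is simple, so Res(f, z₀) = P(z₀)/Q'(z₀) with Q'(z) = 3*z^2 - 20*z/3 - 4*I*z + 4 + 29*I/3.
  Res(f, 3*I) = P(3*I)/Q'(3*I) = ((-1 + 3*I)*exp(3*I))/(-11 - 31*I/3) = (-18/205 - 39*I/205)*exp(3*I)
  Res(f, 3 - I) = P(3 - I)/Q'(3 - I) = ((2 - I)*exp(3 - I))/(4 - 41*I/3) = (39/365 + 42*I/365)*exp(3 - I)
  Res(f, 1/3) = P(1/3)/Q'(1/3) = (-2*exp(1/3)/3)/(19/9 + 25*I/3) = (-57/2993 + 225*I/2993)*exp(1/3)

Sum of residues inside C: (39/365 + 42*I/365)*exp(3 - I) + (-57/2993 + 225*I/2993)*exp(1/3) + (-18/205 - 39*I/205)*exp(3*I)
∮_C f(z) dz = 2πi · ((39/365 + 42*I/365)*exp(3 - I) + (-57/2993 + 225*I/2993)*exp(1/3) + (-18/205 - 39*I/205)*exp(3*I)) = pi*(-450/2993 - 114*I/2993)*exp(1/3) + pi*(78/205 - 36*I/205)*exp(3*I) + pi*(-84/365 + 78*I/365)*exp(3 - I)

Final answer: pi*(-450/2993 - 114*I/2993)*exp(1/3) + pi*(78/205 - 36*I/205)*exp(3*I) + pi*(-84/365 + 78*I/365)*exp(3 - I)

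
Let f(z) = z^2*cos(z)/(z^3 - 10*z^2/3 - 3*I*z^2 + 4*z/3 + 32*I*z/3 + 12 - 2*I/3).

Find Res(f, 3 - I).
Write f(z) = P(z)/Q(z) with P(z) = z^2*cos(z) and Q(z) = z^3 - 10*z^2/3 - 3*I*z^2 + 4*z/3 + 32*I*z/3 + 12 - 2*I/3.
The denominator factors as Q(z) = (z + 2/3 - I)*(z - 1 - 3*I)*(z - 3 + I), so z = 3 - I is a simple zero of Q and P is analytic there; z = 3 - I is therefore a simple pole and
  Res(f, z₀) = P(z₀)/Q'(z₀).

Q'(z) = 3*z^2 - 20*z/3 - 6*I*z + 4/3 + 32*I/3, so Q'(3 - I) = -2/3 - 56*I/3.
P(3 - I) = (8 - 6*I)*cos(3 - I).

Res(f, 3 - I) = ((8 - 6*I)*cos(3 - I))/(-2/3 - 56*I/3) = (48/157 + 69*I/157)*cos(3 - I)

Final answer: (48/157 + 69*I/157)*cos(3 - I)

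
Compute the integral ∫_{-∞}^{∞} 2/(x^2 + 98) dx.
Let f(z) = 2/(z^2 + 98). The denominator has no real zeros and deg Q - deg P = 2 ≥ 2, so the integral of f over the upper semicircle |z| = R tends to 0 as R → ∞. Closing the contour in the upper half-plane,
  ∫_{-∞}^{∞} f(x) dx = 2πi · Σ Res(f, z_k)  over the poles with Im z_k > 0.

Zeros of the denominator: z^2 + 98 = 0 gives z = ±7*sqrt(2)*I.
Upper half-plane: z = 7*sqrt(2)*I (simple).

Each pole is a simple zero of Q(z) = z^2 + 98, so Res(f, z₀) = P(z₀)/Q'(z₀) with P(z) = 2, Q'(z) = 2*z:
  Res(f, 7*sqrt(2)*I) = (2)/(14*sqrt(2)*I) = -sqrt(2)*I/14

∫_{-∞}^{∞} f(x) dx = 2πi · (-sqrt(2)*I/14) = sqrt(2)*pi/7

Final answer: sqrt(2)*pi/7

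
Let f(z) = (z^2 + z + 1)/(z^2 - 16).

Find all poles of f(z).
The singularities of f are the zeros of the denominator. Factoring,
  z^2 - 16 = (z + 4)*(z - 4)
so the candidates are z = -4, z = 4.

Check the numerator P(z) = z^2 + z + 1 at each one:
  P(-4) = 13 ≠ 0, so z = -4 is a (simple) pole.
  P(4) = 21 ≠ 0, so z = 4 is a (simple) pole.

Poles of f: {-4, 4}

Final answer: {-4, 4}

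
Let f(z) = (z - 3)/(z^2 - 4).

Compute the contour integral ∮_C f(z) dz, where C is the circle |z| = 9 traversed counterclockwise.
By the residue theorem, ∮_C f(z) dz = 2πi · (sum of the residues of f at the poles inside |z| = 9).

The denominator factors as (z + 2)*(z - 2), so the singularities of f are simple poles at z = -2, z = 2.
  |-2|² = 4 < 81 = 9², so this pole is inside the contour.
  |2|² = 4 < 81 = 9², so this pole is inside the contour.

With P(z) = z - 3 and Q(z) = z^2 - 4, each pole is simple, so Res(f, z₀) = P(z₀)/Q'(z₀) with Q'(z) = 2*z.
  Res(f, -2) = P(-2)/Q'(-2) = (-5)/(-4) = 5/4
  Res(f, 2) = P(2)/Q'(2) = (-1)/(4) = -1/4

Sum of residues inside C: 1
∮_C f(z) dz = 2πi · (1) = 2*I*pi

Final answer: 2*I*pi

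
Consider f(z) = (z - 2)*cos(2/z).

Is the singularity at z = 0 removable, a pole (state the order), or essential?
Let u = z. Then
  cos(2/u) = Σ_{k≥0} (-1)^k (2)^(2k)/((2k)!·u^(2k)) = 1 - 2/u^2 + 2/(3*u^4) + ...
which has infinitely many negative powers of u, so cos(2/z) has an essential singularity at z = 0.
The extra factor z - 2 is a nonzero polynomial; if the product had at most a pole at z = 0, dividing by that polynomial would leave cos(2/z) with at most a pole too — contradiction. (Equivalently, the product's Laurent series still has infinitely many negative powers.)
So the singularity is essential.

Final answer: essential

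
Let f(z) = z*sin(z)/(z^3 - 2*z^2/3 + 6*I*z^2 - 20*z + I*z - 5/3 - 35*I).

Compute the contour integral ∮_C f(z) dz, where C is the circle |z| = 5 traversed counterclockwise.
By the residue theorem, ∮_C f(z) dz = 2πi · (sum of the residues of f at the poles inside |z| = 5).

The denominator factors as (z - 3 + 2*I)*(z - 2/3 + 3*I)*(z + 3 + I), so the singularities of f are simple poles at z = 3 - 2*I, z = 2/3 - 3*I, z = -3 - I.
  |3 - 2*I|² = 13 < 25 = 5², so this pole is inside the contour.
  |2/3 - 3*I|² = 85/9 < 25 = 5², so this pole is inside the contour.
  |-3 - I|² = 10 < 25 = 5², so this pole is inside the contour.

With P(z) = z*sin(z) and Q(z) = z^3 - 2*z^2/3 + 6*I*z^2 - 20*z + I*z - 5/3 - 35*I, each pole is simple, so Res(f, z₀) = P(z₀)/Q'(z₀) with Q'(z) = 3*z^2 - 4*z/3 + 12*I*z - 20 + I.
  Res(f, 3 - 2*I) = P(3 - 2*I)/Q'(3 - 2*I) = ((3 - 2*I)*sin(3 - 2*I))/(15 + 11*I/3) = (339/2146 - 369*I/2146)*sin(3 - 2*I)
  Res(f, 2/3 - 3*I) = P(2/3 - 3*I)/Q'(2/3 - 3*I) = ((2/3 - 3*I)*sin(2/3 - 3*I))/(-95/9 + I) = (-813/9106 + 2511*I/9106)*sin(2/3 - 3*I)
  Res(f, -3 - I) = P(-3 - I)/Q'(-3 - I) = ((3 + I)*sin(3 + I))/(20 - 47*I/3) = (399/5809 + 603*I/5809)*sin(3 + I)

Sum of residues inside C: (399/5809 + 603*I/5809)*sin(3 + I) + (339/2146 - 369*I/2146)*sin(3 - 2*I) + (-813/9106 + 2511*I/9106)*sin(2/3 - 3*I)
∮_C f(z) dz = 2πi · ((399/5809 + 603*I/5809)*sin(3 + I) + (339/2146 - 369*I/2146)*sin(3 - 2*I) + (-813/9106 + 2511*I/9106)*sin(2/3 - 3*I)) = pi*(-1206/5809 + 798*I/5809)*sin(3 + I) + pi*(369/1073 + 339*I/1073)*sin(3 - 2*I) + pi*(-2511/4553 - 813*I/4553)*sin(2/3 - 3*I)

Final answer: pi*(-1206/5809 + 798*I/5809)*sin(3 + I) + pi*(369/1073 + 339*I/1073)*sin(3 - 2*I) + pi*(-2511/4553 - 813*I/4553)*sin(2/3 - 3*I)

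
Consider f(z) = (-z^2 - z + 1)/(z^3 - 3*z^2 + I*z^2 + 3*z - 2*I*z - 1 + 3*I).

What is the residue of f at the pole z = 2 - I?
-7/5 - 3*I/10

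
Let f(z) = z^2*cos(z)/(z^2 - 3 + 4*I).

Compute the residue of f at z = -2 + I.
Write f(z) = P(z)/Q(z) with P(z) = z^2*cos(z) and Q(z) = z^2 - 3 + 4*I.
The denominator factors as Q(z) = (z - 2 + I)*(z + 2 - I), so z = -2 + I is a simple zero of Q and P is analytic there; z = -2 + I is therefore a simple pole and
  Res(f, z₀) = P(z₀)/Q'(z₀).

Q'(z) = 2*z, so Q'(-2 + I) = -4 + 2*I.
P(-2 + I) = (3 - 4*I)*cos(2 - I).

Res(f, -2 + I) = ((3 - 4*I)*cos(2 - I))/(-4 + 2*I) = (-1 + I/2)*cos(2 - I)

Final answer: (-1 + I/2)*cos(2 - I)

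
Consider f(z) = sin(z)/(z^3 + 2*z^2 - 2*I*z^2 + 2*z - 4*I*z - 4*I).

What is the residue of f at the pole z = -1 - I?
Write f(z) = P(z)/Q(z) with P(z) = sin(z) and Q(z) = z^3 + 2*z^2 - 2*I*z^2 + 2*z - 4*I*z - 4*I.
The denominator factors as Q(z) = (z + 1 - I)*(z + 1 + I)*(z - 2*I), so z = -1 - I is a simple zero of Q and P is analytic there; z = -1 - I is therefore a simple pole and
  Res(f, z₀) = P(z₀)/Q'(z₀).

Q'(z) = 3*z^2 + 4*z - 4*I*z + 2 - 4*I, so Q'(-1 - I) = -6 + 2*I.
P(-1 - I) = -sin(1 + I).

Res(f, -1 - I) = (-sin(1 + I))/(-6 + 2*I) = (3/20 + I/20)*sin(1 + I)

Final answer: (3/20 + I/20)*sin(1 + I)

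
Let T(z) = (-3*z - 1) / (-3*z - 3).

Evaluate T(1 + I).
Substitute z = 1 + I:
  numerator:   -3*(1 + I) - 1 = -4 - 3*I
  denominator: -3*(1 + I) - 3 = -6 - 3*I
T(1 + I) = (-4 - 3*I)/(-6 - 3*I); multiplying numerator and denominator by the conjugate -6 + 3*I gives (33 + 6*I)/45 = 11/15 + 2*I/15

Final answer: 11/15 + 2*I/15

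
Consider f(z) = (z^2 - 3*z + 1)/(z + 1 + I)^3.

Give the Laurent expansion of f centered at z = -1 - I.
(4 + 5*I)/(z + 1 + I)^3 + (-5 - 2*I)/(z + 1 + I)^2 + 1/(z + 1 + I)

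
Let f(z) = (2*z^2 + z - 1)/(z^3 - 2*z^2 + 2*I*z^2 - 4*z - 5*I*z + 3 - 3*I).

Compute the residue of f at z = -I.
Write f(z) = P(z)/Q(z) with P(z) = 2*z^2 + z - 1 and Q(z) = z^3 - 2*z^2 + 2*I*z^2 - 4*z - 5*I*z + 3 - 3*I.
The denominator factors as Q(z) = (z - 3)*(z + 1 + I)*(z + I), so z = -I is a simple zero of Q and P is analytic there; z = -I is therefore a simple pole and
  Res(f, z₀) = P(z₀)/Q'(z₀).

Q'(z) = 3*z^2 - 4*z + 4*I*z - 4 - 5*I, so Q'(-I) = -3 - I.
P(-I) = -3 - I.

Res(f, -I) = (-3 - I)/(-3 - I) = 1

Final answer: 1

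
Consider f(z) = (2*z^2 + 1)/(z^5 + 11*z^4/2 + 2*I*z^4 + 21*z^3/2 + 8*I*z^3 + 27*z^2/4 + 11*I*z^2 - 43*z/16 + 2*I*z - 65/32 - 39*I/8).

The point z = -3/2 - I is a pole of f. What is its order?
Factor the denominator:
  z^5 + 11*z^4/2 + 2*I*z^4 + 21*z^3/2 + 8*I*z^3 + 27*z^2/4 + 11*I*z^2 - 43*z/16 + 2*I*z - 65/32 - 39*I/8 = (z + 3/2 + I)^3*(z + 3/2 - I)*(z - 1/2)

The numerator P(z) = 2*z^2 + 1 has P(-3/2 - I) = 7/2 + 6*I ≠ 0, so no factor of (z + 3/2 + I) cancels.
Near z = -3/2 - I we can therefore write f(z) = g(z)/(z + 3/2 + I)^3 with g analytic at -3/2 - I and g(-3/2 - I) ≠ 0 (g is the numerator divided by the remaining denominator factors).

Hence z = -3/2 - I is a pole of order 3.

Final answer: 3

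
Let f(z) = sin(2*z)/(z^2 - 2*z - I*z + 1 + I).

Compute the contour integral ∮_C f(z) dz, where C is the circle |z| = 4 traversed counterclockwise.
-2*pi*sin(2) + 2*pi*sin(2 + 2*I)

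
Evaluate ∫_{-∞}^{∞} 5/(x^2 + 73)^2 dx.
Let f(z) = 5/(z^2 + 73)^2. The denominator has no real zeros and deg Q - deg P = 4 ≥ 2, so the integral of f over the upper semicircle |z| = R tends to 0 as R → ∞. Closing the contour in the upper half-plane,
  ∫_{-∞}^{∞} f(x) dx = 2πi · Σ Res(f, z_k)  over the poles with Im z_k > 0.

Zeros of the denominator: z^2 + 73 = 0 gives z = ±sqrt(73)*I.
Upper half-plane: z = sqrt(73)*I (a pole of order 2).

Write f(z) = g(z)/(z - sqrt(73)*I)^2 with g(z) = 5/(z + sqrt(73)*I)^2. For a double pole, Res(f, z₀) = g'(z₀):
  g'(z) = -10/(z + sqrt(73)*I)^3
  Res(f, sqrt(73)*I) = g'(sqrt(73)*I) = -5*sqrt(73)*I/21316

∫_{-∞}^{∞} f(x) dx = 2πi · (-5*sqrt(73)*I/21316) = 5*sqrt(73)*pi/10658

Final answer: 5*sqrt(73)*pi/10658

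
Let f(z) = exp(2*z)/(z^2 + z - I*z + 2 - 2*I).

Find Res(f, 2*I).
Write f(z) = P(z)/Q(z) with P(z) = exp(2*z) and Q(z) = z^2 + z - I*z + 2 - 2*I.
The denominator factors as Q(z) = (z + 1 + I)*(z - 2*I), so z = 2*I is a simple zero of Q and P is analytic there; z = 2*I is therefore a simple pole and
  Res(f, z₀) = P(z₀)/Q'(z₀).

Q'(z) = 2*z + 1 - I, so Q'(2*I) = 1 + 3*I.
P(2*I) = exp(4*I).

Res(f, 2*I) = (exp(4*I))/(1 + 3*I) = (1/10 - 3*I/10)*exp(4*I)

Final answer: (1/10 - 3*I/10)*exp(4*I)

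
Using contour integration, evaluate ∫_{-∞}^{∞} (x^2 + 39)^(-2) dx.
sqrt(39)*pi/3042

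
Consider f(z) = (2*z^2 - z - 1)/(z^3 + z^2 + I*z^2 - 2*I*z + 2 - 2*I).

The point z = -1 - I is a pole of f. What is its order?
Factor the denominator:
  z^3 + z^2 + I*z^2 - 2*I*z + 2 - 2*I = (z + 1 + I)^2*(z - 1 - I)

The numerator P(z) = 2*z^2 - z - 1 has P(-1 - I) = 5*I ≠ 0, so no factor of (z + 1 + I) cancels.
Near z = -1 - I we can therefore write f(z) = g(z)/(z + 1 + I)^2 with g analytic at -1 - I and g(-1 - I) ≠ 0 (g is the numerator divided by the remaining denominator factors).

Hence z = -1 - I is a pole of order 2.

Final answer: 2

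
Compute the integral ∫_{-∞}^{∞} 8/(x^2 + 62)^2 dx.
Let f(z) = 8/(z^2 + 62)^2. The denominator has no real zeros and deg Q - deg P = 4 ≥ 2, so the integral of f over the upper semicircle |z| = R tends to 0 as R → ∞. Closing the contour in the upper half-plane,
  ∫_{-∞}^{∞} f(x) dx = 2πi · Σ Res(f, z_k)  over the poles with Im z_k > 0.

Zeros of the denominator: z^2 + 62 = 0 gives z = ±sqrt(62)*I.
Upper half-plane: z = sqrt(62)*I (a pole of order 2).

Write f(z) = g(z)/(z - sqrt(62)*I)^2 with g(z) = 8/(z + sqrt(62)*I)^2. For a double pole, Res(f, z₀) = g'(z₀):
  g'(z) = -16/(z + sqrt(62)*I)^3
  Res(f, sqrt(62)*I) = g'(sqrt(62)*I) = -sqrt(62)*I/1922

∫_{-∞}^{∞} f(x) dx = 2πi · (-sqrt(62)*I/1922) = sqrt(62)*pi/961

Final answer: sqrt(62)*pi/961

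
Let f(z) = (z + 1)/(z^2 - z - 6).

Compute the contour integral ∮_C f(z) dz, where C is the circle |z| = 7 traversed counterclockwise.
2*I*pi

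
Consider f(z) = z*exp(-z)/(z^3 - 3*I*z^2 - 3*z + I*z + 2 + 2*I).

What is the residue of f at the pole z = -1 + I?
(-1/5 + 2*I/5)*exp(1 - I)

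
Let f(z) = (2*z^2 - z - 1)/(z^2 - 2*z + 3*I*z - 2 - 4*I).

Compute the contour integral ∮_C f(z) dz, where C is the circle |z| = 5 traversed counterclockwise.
By the residue theorem, ∮_C f(z) dz = 2πi · (sum of the residues of f at the poles inside |z| = 5).

The denominator factors as (z - 2 + I)*(z + 2*I), so the singularities of f are simple poles at z = 2 - I, z = -2*I.
  |2 - I|² = 5 < 25 = 5², so this pole is inside the contour.
  |-2*I|² = 4 < 25 = 5², so this pole is inside the contour.

With P(z) = 2*z^2 - z - 1 and Q(z) = z^2 - 2*z + 3*I*z - 2 - 4*I, each pole is simple, so Res(f, z₀) = P(z₀)/Q'(z₀) with Q'(z) = 2*z - 2 + 3*I.
  Res(f, 2 - I) = P(2 - I)/Q'(2 - I) = (3 - 7*I)/(2 + I) = -1/5 - 17*I/5
  Res(f, -2*I) = P(-2*I)/Q'(-2*I) = (-9 + 2*I)/(-2 - I) = 16/5 - 13*I/5

Sum of residues inside C: 3 - 6*I
∮_C f(z) dz = 2πi · (3 - 6*I) = pi*(12 + 6*I)

Final answer: pi*(12 + 6*I)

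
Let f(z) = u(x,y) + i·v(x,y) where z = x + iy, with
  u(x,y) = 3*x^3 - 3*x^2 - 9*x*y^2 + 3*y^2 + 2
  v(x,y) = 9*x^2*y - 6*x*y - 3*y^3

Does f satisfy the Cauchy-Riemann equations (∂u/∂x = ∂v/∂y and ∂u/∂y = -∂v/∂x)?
∂u/∂x = 9*x^2 - 6*x - 9*y^2
∂v/∂y = 9*x^2 - 6*x - 9*y^2
∂u/∂y = -18*x*y + 6*y
∂v/∂x = 18*x*y - 6*y
∂u/∂x = ∂v/∂y and ∂u/∂y = -∂v/∂x hold identically; f is analytic.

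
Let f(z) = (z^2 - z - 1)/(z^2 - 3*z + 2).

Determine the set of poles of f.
{1, 2}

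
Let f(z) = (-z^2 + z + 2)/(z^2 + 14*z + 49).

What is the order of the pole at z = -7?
Factor the denominator:
  z^2 + 14*z + 49 = (z + 7)^2

The numerator P(z) = -z^2 + z + 2 has P(-7) = -54 ≠ 0, so no factor of (z + 7) cancels.
Near z = -7 we can therefore write f(z) = g(z)/(z + 7)^2 with g analytic at -7 and g(-7) ≠ 0 (g is just the numerator).

Hence z = -7 is a pole of order 2.

Final answer: 2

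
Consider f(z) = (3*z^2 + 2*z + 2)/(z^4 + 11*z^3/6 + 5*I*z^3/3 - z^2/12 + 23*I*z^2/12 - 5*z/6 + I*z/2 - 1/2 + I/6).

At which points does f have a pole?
The singularities of f are the zeros of the denominator. Factoring,
  z^4 + 11*z^3/6 + 5*I*z^3/3 - z^2/12 + 23*I*z^2/12 - 5*z/6 + I*z/2 - 1/2 + I/6 = (z + 1 + I/2)*(z + 1 + I)*(z - 1/2 + I/2)*(z + 1/3 - I/3)
so the candidates are z = -1 - I/2, z = -1 - I, z = 1/2 - I/2, z = -1/3 + I/3.

Check the numerator P(z) = 3*z^2 + 2*z + 2 at each one:
  P(-1 - I/2) = 9/4 + 2*I ≠ 0, so z = -1 - I/2 is a (simple) pole.
  P(-1 - I) = 4*I ≠ 0, so z = -1 - I is a (simple) pole.
  P(1/2 - I/2) = 3 - 5*I/2 ≠ 0, so z = 1/2 - I/2 is a (simple) pole.
  P(-1/3 + I/3) = 4/3 ≠ 0, so z = -1/3 + I/3 is a (simple) pole.

Poles of f: {-1 - I, -1 - I/2, -1/3 + I/3, 1/2 - I/2}

Final answer: {-1 - I, -1 - I/2, -1/3 + I/3, 1/2 - I/2}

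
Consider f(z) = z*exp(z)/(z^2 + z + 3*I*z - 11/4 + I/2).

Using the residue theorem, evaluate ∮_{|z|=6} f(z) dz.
pi*exp(1/2 - I) + pi*(-1 + 2*I)*exp(-3/2 - 2*I)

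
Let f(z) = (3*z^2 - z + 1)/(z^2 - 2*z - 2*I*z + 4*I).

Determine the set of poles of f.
{2*I, 2}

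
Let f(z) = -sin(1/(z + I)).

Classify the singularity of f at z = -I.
Let u = z + I. Then
  sin(1/u) = Σ_{k≥0} (-1)^k (1)^(2k+1)/((2k+1)!·u^(2k+1)) = 1/u - 1/(6*u^3) + 1/(120*u^5) + ...
which has infinitely many negative powers of u, so sin(1/(z + I)) has an essential singularity at z = -I.
So the singularity is essential.

Final answer: essential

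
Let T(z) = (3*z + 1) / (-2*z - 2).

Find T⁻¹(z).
Set w = T(z) = (3*z + 1) / (-2*z - 2) and solve for z:
  w*(-2*z - 2) = 3*z + 1
  -2*w + z*(-2*w - 3) - 1 = 0
  z*(-2*w - 3) = 2*w + 1
  z = (-2*w - 1)/(2*w + 3)
Renaming the variable, T⁻¹(z) = (-2*z - 1)/(2*z + 3).
(Check: ad - bc = -4 ≠ 0, so T is invertible.)

Final answer: (-2*z - 1)/(2*z + 3)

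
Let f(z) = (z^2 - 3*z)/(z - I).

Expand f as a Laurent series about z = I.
Put w = z - (I), i.e. z = w + I. The denominator is w, so it suffices to rewrite the numerator in powers of w.

P(z) = z^2 - 3*z
P(w + I) = -1 - 3*I + (-3 + 2*I)*w + w^2

Dividing each term by w:
  f = (-1 - 3*I)/w - 3 + 2*I + w

Substituting back w = z - I:
  f(z) = (-1 - 3*I)/(z - I) - 3 + 2*I + (z - I)

The series is finite because the numerator is a polynomial; the negative powers form the principal part, and the coefficient of 1/(z - I) gives Res(f, I) = -1 - 3*I.

Final answer: (-1 - 3*I)/(z - I) - 3 + 2*I + (z - I)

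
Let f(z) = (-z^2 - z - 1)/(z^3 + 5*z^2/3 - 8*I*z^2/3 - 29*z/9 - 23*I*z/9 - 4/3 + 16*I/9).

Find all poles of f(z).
The singularities of f are the zeros of the denominator. Factoring,
  z^3 + 5*z^2/3 - 8*I*z^2/3 - 29*z/9 - 23*I*z/9 - 4/3 + 16*I/9 = (z + 1/3 - I)*(z + 2 - I)*(z - 2/3 - 2*I/3)
so the candidates are z = -1/3 + I, z = -2 + I, z = 2/3 + 2*I/3.

Check the numerator P(z) = -z^2 - z - 1 at each one:
  P(-1/3 + I) = 2/9 - I/3 ≠ 0, so z = -1/3 + I is a (simple) pole.
  P(-2 + I) = -2 + 3*I ≠ 0, so z = -2 + I is a (simple) pole.
  P(2/3 + 2*I/3) = -5/3 - 14*I/9 ≠ 0, so z = 2/3 + 2*I/3 is a (simple) pole.

Poles of f: {-2 + I, -1/3 + I, 2/3 + 2*I/3}

Final answer: {-2 + I, -1/3 + I, 2/3 + 2*I/3}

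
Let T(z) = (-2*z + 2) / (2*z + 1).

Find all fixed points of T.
{-2, 1/2}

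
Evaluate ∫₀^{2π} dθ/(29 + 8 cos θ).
2*sqrt(777)*pi/777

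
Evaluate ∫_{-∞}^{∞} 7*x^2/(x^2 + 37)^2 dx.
Let f(z) = 7*z^2/(z^2 + 37)^2. The denominator has no real zeros and deg Q - deg P = 2 ≥ 2, so the integral of f over the upper semicircle |z| = R tends to 0 as R → ∞. Closing the contour in the upper half-plane,
  ∫_{-∞}^{∞} f(x) dx = 2πi · Σ Res(f, z_k)  over the poles with Im z_k > 0.

Zeros of the denominator: z^2 + 37 = 0 gives z = ±sqrt(37)*I.
Upper half-plane: z = sqrt(37)*I (a pole of order 2).

Write f(z) = g(z)/(z - sqrt(37)*I)^2 with g(z) = 7*z^2/(z + sqrt(37)*I)^2. For a double pole, Res(f, z₀) = g'(z₀):
  g'(z) = 14*sqrt(37)*I*z/(z + sqrt(37)*I)^3
  Res(f, sqrt(37)*I) = g'(sqrt(37)*I) = -7*sqrt(37)*I/148

∫_{-∞}^{∞} f(x) dx = 2πi · (-7*sqrt(37)*I/148) = 7*sqrt(37)*pi/74

Final answer: 7*sqrt(37)*pi/74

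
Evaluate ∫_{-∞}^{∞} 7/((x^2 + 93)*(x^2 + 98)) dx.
Let f(z) = 7/((z^2 + 93)*(z^2 + 98)). The denominator has no real zeros and deg Q - deg P = 4 ≥ 2, so the integral of f over the upper semicircle |z| = R tends to 0 as R → ∞. Closing the contour in the upper half-plane,
  ∫_{-∞}^{∞} f(x) dx = 2πi · Σ Res(f, z_k)  over the poles with Im z_k > 0.

Zeros of the denominator: z^2 + 93 = 0 gives z = ±sqrt(93)*I; z^2 + 98 = 0 gives z = ±7*sqrt(2)*I.
Upper half-plane: z = 7*sqrt(2)*I, z = sqrt(93)*I (simple).

Each pole is a simple zero of Q(z) = z^4 + 191*z^2 + 9114, so Res(f, z₀) = P(z₀)/Q'(z₀) with P(z) = 7, Q'(z) = 4*z^3 + 382*z:
  Res(f, 7*sqrt(2)*I) = (7)/(-70*sqrt(2)*I) = sqrt(2)*I/20
  Res(f, sqrt(93)*I) = (7)/(10*sqrt(93)*I) = -7*sqrt(93)*I/930

Sum of residues: I*(-14*sqrt(93) + 93*sqrt(2))/1860
∫_{-∞}^{∞} f(x) dx = 2πi · (I*(-14*sqrt(93) + 93*sqrt(2))/1860) = pi*(-93*sqrt(2) + 14*sqrt(93))/930

Final answer: pi*(-93*sqrt(2) + 14*sqrt(93))/930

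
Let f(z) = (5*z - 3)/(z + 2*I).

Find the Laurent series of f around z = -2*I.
Put w = z - (-2*I), i.e. z = w - 2*I. The denominator is w, so it suffices to rewrite the numerator in powers of w.

P(z) = 5*z - 3
P(w - 2*I) = -3 - 10*I + 5*w

Dividing each term by w:
  f = (-3 - 10*I)/w + 5

Substituting back w = z + 2*I:
  f(z) = (-3 - 10*I)/(z + 2*I) + 5

The series is finite because the numerator is a polynomial; the negative powers form the principal part, and the coefficient of 1/(z + 2*I) gives Res(f, -2*I) = -3 - 10*I.

Final answer: (-3 - 10*I)/(z + 2*I) + 5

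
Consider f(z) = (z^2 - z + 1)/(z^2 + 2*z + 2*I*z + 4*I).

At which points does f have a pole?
{-2, -2*I}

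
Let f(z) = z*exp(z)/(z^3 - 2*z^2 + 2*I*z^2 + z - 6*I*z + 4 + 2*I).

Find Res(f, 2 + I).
Write f(z) = P(z)/Q(z) with P(z) = z*exp(z) and Q(z) = z^3 - 2*z^2 + 2*I*z^2 + z - 6*I*z + 4 + 2*I.
The denominator factors as Q(z) = (z - 2 - I)*(z + I)*(z + 2*I), so z = 2 + I is a simple zero of Q and P is analytic there; z = 2 + I is therefore a simple pole and
  Res(f, z₀) = P(z₀)/Q'(z₀).

Q'(z) = 3*z^2 - 4*z + 4*I*z + 1 - 6*I, so Q'(2 + I) = -2 + 10*I.
P(2 + I) = (2 + I)*exp(2 + I).

Res(f, 2 + I) = ((2 + I)*exp(2 + I))/(-2 + 10*I) = (3/52 - 11*I/52)*exp(2 + I)

Final answer: (3/52 - 11*I/52)*exp(2 + I)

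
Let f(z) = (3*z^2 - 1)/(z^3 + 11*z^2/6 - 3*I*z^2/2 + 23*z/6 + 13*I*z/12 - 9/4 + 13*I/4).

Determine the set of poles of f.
The singularities of f are the zeros of the denominator. Factoring,
  z^3 + 11*z^2/6 - 3*I*z^2/2 + 23*z/6 + 13*I*z/12 - 9/4 + 13*I/4 = (z - 2/3 + I/2)*(z + 1 + I)*(z + 3/2 - 3*I)
so the candidates are z = 2/3 - I/2, z = -1 - I, z = -3/2 + 3*I.

Check the numerator P(z) = 3*z^2 - 1 at each one:
  P(2/3 - I/2) = -5/12 - 2*I ≠ 0, so z = 2/3 - I/2 is a (simple) pole.
  P(-1 - I) = -1 + 6*I ≠ 0, so z = -1 - I is a (simple) pole.
  P(-3/2 + 3*I) = -85/4 - 27*I ≠ 0, so z = -3/2 + 3*I is a (simple) pole.

Poles of f: {-3/2 + 3*I, -1 - I, 2/3 - I/2}

Final answer: {-3/2 + 3*I, -1 - I, 2/3 - I/2}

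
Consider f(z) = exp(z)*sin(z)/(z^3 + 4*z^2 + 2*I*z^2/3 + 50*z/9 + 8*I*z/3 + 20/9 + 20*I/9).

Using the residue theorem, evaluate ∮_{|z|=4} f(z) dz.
pi*(-3/2 - 3*I/2)*exp(-1 - I/3)*sin(1 + I/3) + pi*(12/17 + 3*I/17)*exp(-2 + 2*I/3)*sin(2 - 2*I/3) + pi*(27/34 + 45*I/34)*exp(-1 - I)*sin(1 + I)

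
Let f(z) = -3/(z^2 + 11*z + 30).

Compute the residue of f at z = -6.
Write f(z) = P(z)/Q(z) with P(z) = -3 and Q(z) = z^2 + 11*z + 30.
The denominator factors as Q(z) = (z + 5)*(z + 6), so z = -6 is a simple zero of Q and P is analytic there; z = -6 is therefore a simple pole and
  Res(f, z₀) = P(z₀)/Q'(z₀).

Q'(z) = 2*z + 11, so Q'(-6) = -1.
P(-6) = -3.

Res(f, -6) = (-3)/(-1) = 3

Final answer: 3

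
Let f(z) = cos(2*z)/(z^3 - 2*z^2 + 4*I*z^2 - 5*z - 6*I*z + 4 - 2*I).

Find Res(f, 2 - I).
Write f(z) = P(z)/Q(z) with P(z) = cos(2*z) and Q(z) = z^3 - 2*z^2 + 4*I*z^2 - 5*z - 6*I*z + 4 - 2*I.
The denominator factors as Q(z) = (z - 2 + I)*(z + 2*I)*(z + I), so z = 2 - I is a simple zero of Q and P is analytic there; z = 2 - I is therefore a simple pole and
  Res(f, z₀) = P(z₀)/Q'(z₀).

Q'(z) = 3*z^2 - 4*z + 8*I*z - 5 - 6*I, so Q'(2 - I) = 4 + 2*I.
P(2 - I) = cos(4 - 2*I).

Res(f, 2 - I) = (cos(4 - 2*I))/(4 + 2*I) = (1/5 - I/10)*cos(4 - 2*I)

Final answer: (1/5 - I/10)*cos(4 - 2*I)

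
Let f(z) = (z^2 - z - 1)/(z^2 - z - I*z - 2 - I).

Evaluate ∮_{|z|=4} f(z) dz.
By the residue theorem, ∮_C f(z) dz = 2πi · (sum of the residues of f at the poles inside |z| = 4).

The denominator factors as (z - 2 - I)*(z + 1), so the singularities of f are simple poles at z = 2 + I, z = -1.
  |2 + I|² = 5 < 16 = 4², so this pole is inside the contour.
  |-1|² = 1 < 16 = 4², so this pole is inside the contour.

With P(z) = z^2 - z - 1 and Q(z) = z^2 - z - I*z - 2 - I, each pole is simple, so Res(f, z₀) = P(z₀)/Q'(z₀) with Q'(z) = 2*z - 1 - I.
  Res(f, 2 + I) = P(2 + I)/Q'(2 + I) = (3*I)/(3 + I) = 3/10 + 9*I/10
  Res(f, -1) = P(-1)/Q'(-1) = (1)/(-3 - I) = -3/10 + I/10

Sum of residues inside C: I
∮_C f(z) dz = 2πi · (I) = -2*pi

Final answer: -2*pi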